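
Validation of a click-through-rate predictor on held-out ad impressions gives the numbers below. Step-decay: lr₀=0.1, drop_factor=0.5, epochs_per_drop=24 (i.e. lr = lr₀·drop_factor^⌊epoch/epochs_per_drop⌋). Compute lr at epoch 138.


n_drops = ⌊138/24⌋ = 5
lr = 0.1·0.5^5 = 0.1·0.03125 = 0.003125

0.003125


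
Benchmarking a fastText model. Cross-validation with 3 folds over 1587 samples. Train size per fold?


Fold size = 1587/3 = 529
Training per fold = 1587 - 529 = 1058

1058


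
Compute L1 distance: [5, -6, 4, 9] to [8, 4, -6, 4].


d = |5-8| + |-6-4| + |4+ 6| + |9-4|
  = 3 + 10 + 10 + 5
  = 28

28


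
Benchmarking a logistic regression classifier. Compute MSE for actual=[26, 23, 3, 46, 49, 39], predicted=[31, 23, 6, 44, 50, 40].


Squared errors: (26-31)²=25, (23-23)²=0, (3-6)²=9, (46-44)²=4, (49-50)²=1, (39-40)²=1
Sum = 40
MSE = 40/6 = 20/3

20/3


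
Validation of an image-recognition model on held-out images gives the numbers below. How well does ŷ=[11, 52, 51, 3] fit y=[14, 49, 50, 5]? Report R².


ȳ = 29.5
SS_res = Σ(y-ŷ)² = 23
SS_tot = Σ(y-ȳ)² = 1641
R² = 1 - SS_res/SS_tot = 1 - 0.014 = 0.986

0.986


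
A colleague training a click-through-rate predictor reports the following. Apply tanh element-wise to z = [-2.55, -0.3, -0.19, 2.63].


tanh(-2.55) = -0.9879
tanh(-0.3) = -0.2913
tanh(-0.19) = -0.1877
tanh(2.63) = 0.9897
result = [-0.9879, -0.2913, -0.1877, 0.9897]

[-0.9879, -0.2913, -0.1877, 0.9897]


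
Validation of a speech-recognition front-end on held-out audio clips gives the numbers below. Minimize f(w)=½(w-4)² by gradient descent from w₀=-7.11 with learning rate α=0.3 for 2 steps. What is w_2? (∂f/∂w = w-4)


step 1: grad = -7.11-4 = -11.11; w = -7.11 - 0.3·(-11.11) = -3.777
step 2: grad = -3.777-4 = -7.777; w = -3.777 - 0.3·(-7.777) = -1.4439

-1.4439


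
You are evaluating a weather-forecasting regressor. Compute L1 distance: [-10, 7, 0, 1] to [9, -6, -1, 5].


d = |-10-9| + |7+ 6| + |0+ 1| + |1-5|
  = 19 + 13 + 1 + 4
  = 37

37


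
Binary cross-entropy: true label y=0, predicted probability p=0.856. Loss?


BCE = -[y·ln(p) + (1-y)·ln(1-p)]
= -0 - 1·ln(1-0.856)
= -ln(0.144) = 1.9379

1.9379


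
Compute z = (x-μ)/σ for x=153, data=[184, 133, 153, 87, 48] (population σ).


μ = 121, σ = 48.212
z = (153 - 121)/48.212 = 0.6637

0.6637


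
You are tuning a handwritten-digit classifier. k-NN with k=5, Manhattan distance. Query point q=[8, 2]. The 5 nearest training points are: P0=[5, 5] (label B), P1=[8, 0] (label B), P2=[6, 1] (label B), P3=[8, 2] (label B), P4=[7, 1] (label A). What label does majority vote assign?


d(q,P0) = 6  (label B)
d(q,P1) = 2  (label B)
d(q,P2) = 3  (label B)
d(q,P3) = 0  (label B)
d(q,P4) = 2  (label A)
Votes: A=1, B=4
Majority → B

B


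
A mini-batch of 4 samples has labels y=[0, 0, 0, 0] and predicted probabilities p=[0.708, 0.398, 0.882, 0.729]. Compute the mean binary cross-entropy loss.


L[0] = -ln(1-0.708) = -ln(0.292) = 1.231
L[1] = -ln(1-0.398) = -ln(0.602) = 0.5075
L[2] = -ln(1-0.882) = -ln(0.118) = 2.1371
L[3] = -ln(1-0.729) = -ln(0.271) = 1.3056
mean = (1.231 + 0.5075 + 2.1371 + 1.3056)/4 = 1.2953

1.2953


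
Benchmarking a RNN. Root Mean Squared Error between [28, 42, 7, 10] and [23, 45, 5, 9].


MSE = 39/4 = 9.75
RMSE = √(39/4) = 3.1225

3.1225


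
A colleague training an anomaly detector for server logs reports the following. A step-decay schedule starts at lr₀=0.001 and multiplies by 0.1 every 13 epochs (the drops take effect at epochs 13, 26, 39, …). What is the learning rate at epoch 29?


n_drops = ⌊29/13⌋ = 2
lr = 0.001·0.1^2 = 0.001·0.01 = 0.00001

0.00001


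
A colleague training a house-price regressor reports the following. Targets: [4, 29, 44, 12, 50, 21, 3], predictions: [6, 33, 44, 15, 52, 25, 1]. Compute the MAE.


Absolute errors: |4-6|=2, |29-33|=4, |44-44|=0, |12-15|=3, |50-52|=2, |21-25|=4, |3-1|=2
Sum = 17
MAE = 17/7 = 17/7

17/7


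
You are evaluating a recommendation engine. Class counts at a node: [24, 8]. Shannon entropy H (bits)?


Probabilities: [24/32, 8/32] ≈ [0.75, 0.25]
H = -((24/32)·log₂(24/32) + (8/32)·log₂(8/32))
  = 0.8113 bits

0.8113 bits


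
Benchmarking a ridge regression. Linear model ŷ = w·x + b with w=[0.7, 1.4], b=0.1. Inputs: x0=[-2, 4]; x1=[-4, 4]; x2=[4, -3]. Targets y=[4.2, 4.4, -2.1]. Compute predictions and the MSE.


ŷ0 = (0.7)·(-2) + (1.4)·(4) + 0.1 = 4.3
ŷ1 = (0.7)·(-4) + (1.4)·(4) + 0.1 = 2.9
ŷ2 = (0.7)·(4) + (1.4)·(-3) + 0.1 = -1.3
errors² = [0.01, 2.25, 0.64]
MSE = 2.9000/3 = 0.9667

0.9667


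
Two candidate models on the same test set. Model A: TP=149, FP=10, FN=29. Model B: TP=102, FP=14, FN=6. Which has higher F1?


Model A: P=149/159=0.9371, R=149/178=0.8371, F1=2PR/(P+R)=2TP/(2TP+FP+FN)=298/337=0.8843
Model B: P=102/116=0.8793, R=102/108=0.9444, F1=2PR/(P+R)=2TP/(2TP+FP+FN)=204/224=0.9107
0.8843 < 0.9107 → Model B

Model B


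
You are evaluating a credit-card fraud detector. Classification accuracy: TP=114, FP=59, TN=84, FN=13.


Accuracy = (TP+TN)/(TP+TN+FP+FN)
= (114+84)/(270)
= 198/270 = 73.33%

73.33%


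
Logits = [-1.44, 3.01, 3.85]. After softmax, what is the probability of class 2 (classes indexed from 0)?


Exponentials: e^-1.44=0.2369, e^3.01=20.2874, e^3.85=46.9931
Sum = 67.5174
Softmax = [0.0035, 0.3005, 0.696]
p[2] = 46.9931/67.5174 = 0.696

0.696


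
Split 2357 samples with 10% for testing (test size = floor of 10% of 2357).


Test = ⌊2357·10/100⌋ = 235
Train = 2357 - 235 = 2122

Train: 2122, Test: 235


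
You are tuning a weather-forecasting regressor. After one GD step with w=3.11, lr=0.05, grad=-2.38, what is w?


w_new = w - α·∇
= 3.11 - 0.05·-2.38
= 3.11 + 0.119
= 3.229

3.229


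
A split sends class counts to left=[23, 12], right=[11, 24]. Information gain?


Parent = [34, 36], H_parent = 0.9994
H_left = 0.9275 (n=35), H_right = 0.8981 (n=35)
H_children = (35/70)·0.9275 + (35/70)·0.8981 = 0.9128
IG = 0.9994 - 0.9128 = 0.0866

0.0866


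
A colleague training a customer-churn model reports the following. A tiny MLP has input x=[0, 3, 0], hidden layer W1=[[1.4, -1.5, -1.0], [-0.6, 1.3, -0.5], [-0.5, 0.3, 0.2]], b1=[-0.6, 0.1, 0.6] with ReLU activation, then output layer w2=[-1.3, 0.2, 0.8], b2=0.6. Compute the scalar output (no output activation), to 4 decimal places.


z1[0] = (1.4)·(0) + (-1.5)·(3) + (-1.0)·(0) - 0.6 = -5.1
z1[1] = (-0.6)·(0) + (1.3)·(3) + (-0.5)·(0) + 0.1 = 4.0
z1[2] = (-0.5)·(0) + (0.3)·(3) + (0.2)·(0) + 0.6 = 1.5
h = ReLU(z1) = [0.0, 4.0, 1.5]
output = (-1.3)·(0.0) + (0.2)·(4.0) + (0.8)·(1.5) + 0.6 = 2.6

2.6


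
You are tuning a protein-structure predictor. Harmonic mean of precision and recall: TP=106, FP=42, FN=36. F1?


Precision = 106/148 = 0.7162
Recall = 106/142 = 0.7465
F1 = 2·P·R/(P+R) = 2·TP/(2·TP+FP+FN) = 212/(212+42+36) = 212/290 = 0.731

0.731


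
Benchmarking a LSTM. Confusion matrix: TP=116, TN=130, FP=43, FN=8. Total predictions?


Total = TP + TN + FP + FN
= 116 + 130 + 43 + 8
= 297
(Predicted positive: 159, predicted negative: 138)

297


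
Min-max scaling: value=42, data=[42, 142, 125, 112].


min=42, max=142
(42-42)/(142-42) = 0/100 = 0.0

0.0


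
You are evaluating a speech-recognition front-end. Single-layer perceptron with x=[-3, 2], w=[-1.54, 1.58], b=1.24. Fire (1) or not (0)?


z = (-3)·(-1.54) + (2)·(1.58) + 1.24
  = 9.02
step(z) = 1 (z≥0)

1


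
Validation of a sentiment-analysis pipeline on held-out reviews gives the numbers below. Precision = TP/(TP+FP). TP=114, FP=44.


Precision = TP/(TP+FP)
= 114/(114+44)
= 114/158 = 72.15%

72.15%


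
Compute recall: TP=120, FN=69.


Recall = TP/(TP+FN)
= 120/(120+69)
= 120/189 = 63.49%

63.49%


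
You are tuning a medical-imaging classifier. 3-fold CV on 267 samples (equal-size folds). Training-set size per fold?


Fold size = 267/3 = 89
Training per fold = 267 - 89 = 178

178


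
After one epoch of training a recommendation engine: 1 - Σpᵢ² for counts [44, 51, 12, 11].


Probabilities: [44/118, 51/118, 12/118, 11/118] ≈ [0.3729, 0.4322, 0.1017, 0.0932]
Σpᵢ² = (1936 + 2601 + 144 + 121)/118² = 4802/13924
Gini = 1 - Σpᵢ² = 1 - 4802/13924 = 0.6551

0.6551


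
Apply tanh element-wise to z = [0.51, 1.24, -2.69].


tanh(0.51) = 0.4699
tanh(1.24) = 0.8455
tanh(-2.69) = -0.9908
result = [0.4699, 0.8455, -0.9908]

[0.4699, 0.8455, -0.9908]


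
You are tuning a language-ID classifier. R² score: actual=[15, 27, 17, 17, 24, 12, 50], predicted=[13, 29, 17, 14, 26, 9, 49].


ȳ = 23.1429
SS_res = Σ(y-ŷ)² = 31
SS_tot = Σ(y-ȳ)² = 1002.86
R² = 1 - SS_res/SS_tot = 1 - 0.0309 = 0.9691

0.9691


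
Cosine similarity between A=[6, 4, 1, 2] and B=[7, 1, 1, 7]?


A·B = 6·7 + 4·1 + 1·1 + 2·7 = 61
‖A‖ = √57 = 7.5498, ‖B‖ = √100 = 10
cos = 61/(√57·√100) = 61/√5700 = 0.808

0.808


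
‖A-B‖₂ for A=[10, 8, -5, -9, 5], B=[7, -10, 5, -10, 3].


d = √((10-7)² + (8+ 10)² + (-5-5)² + (-9+ 10)² + (5-3)²)
  = √(9 + 324 + 100 + 1 + 4)
  = √438 = 20.9284

20.9284


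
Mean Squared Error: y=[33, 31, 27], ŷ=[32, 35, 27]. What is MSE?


Squared errors: (33-32)²=1, (31-35)²=16, (27-27)²=0
Sum = 17
MSE = 17/3 = 17/3

17/3


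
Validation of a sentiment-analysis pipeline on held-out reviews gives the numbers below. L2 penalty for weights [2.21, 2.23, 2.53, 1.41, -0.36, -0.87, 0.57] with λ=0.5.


‖w‖₂² = (2.21)² + (2.23)² + (2.53)² + (1.41)² + (-0.36)² + (-0.87)² + (0.57)²
     = 4.8841 + 4.9729 + 6.4009 + 1.9881 + 0.1296 + 0.7569 + 0.3249
     = 19.4574
λ·‖w‖₂² = 0.5·19.4574 = 9.7287

9.7287


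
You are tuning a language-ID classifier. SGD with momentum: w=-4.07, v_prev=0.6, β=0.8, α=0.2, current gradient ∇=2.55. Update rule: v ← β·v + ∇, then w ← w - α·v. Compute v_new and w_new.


v_new = 0.8·0.6 + 2.55 = 0.48 + 2.55 = 3.03
w_new = -4.07 - 0.2·3.03 = -4.07 - 0.606 = -4.676

v_new=3.03, w_new=-4.676


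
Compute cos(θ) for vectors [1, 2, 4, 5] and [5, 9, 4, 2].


A·B = 1·5 + 2·9 + 4·4 + 5·2 = 49
‖A‖ = √46 = 6.7823, ‖B‖ = √126 = 11.225
cos = 49/(√46·√126) = 49/√5796 = 0.6436

0.6436


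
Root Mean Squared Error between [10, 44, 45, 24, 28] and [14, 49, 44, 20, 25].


MSE = 67/5 = 13.4
RMSE = √(67/5) = 3.6606

3.6606


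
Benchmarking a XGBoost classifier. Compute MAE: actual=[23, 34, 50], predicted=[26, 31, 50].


Absolute errors: |23-26|=3, |34-31|=3, |50-50|=0
Sum = 6
MAE = 6/3 = 2

2


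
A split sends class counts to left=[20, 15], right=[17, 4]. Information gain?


Parent = [37, 19], H_parent = 0.9241
H_left = 0.9852 (n=35), H_right = 0.7025 (n=21)
H_children = (35/56)·0.9852 + (21/56)·0.7025 = 0.8792
IG = 0.9241 - 0.8792 = 0.0449

0.0449


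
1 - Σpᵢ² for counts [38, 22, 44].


Probabilities: [38/104, 22/104, 44/104] ≈ [0.3654, 0.2115, 0.4231]
Σpᵢ² = (1444 + 484 + 1936)/104² = 3864/10816
Gini = 1 - Σpᵢ² = 1 - 3864/10816 = 0.6428

0.6428


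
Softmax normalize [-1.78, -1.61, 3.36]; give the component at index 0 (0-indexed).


Exponentials: e^-1.78=0.1686, e^-1.61=0.1999, e^3.36=28.7892
Sum = 29.1577
Softmax = [0.0058, 0.0069, 0.9874]
p[0] = 0.1686/29.1577 = 0.0058

0.0058


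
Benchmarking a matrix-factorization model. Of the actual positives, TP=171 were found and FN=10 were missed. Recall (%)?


Recall = TP/(TP+FN)
= 171/(171+10)
= 171/181 = 94.48%

94.48%


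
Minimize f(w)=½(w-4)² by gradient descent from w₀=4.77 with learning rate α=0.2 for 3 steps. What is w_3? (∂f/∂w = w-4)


step 1: grad = 4.77-4 = 0.77; w = 4.77 - 0.2·(0.77) = 4.616
step 2: grad = 4.616-4 = 0.616; w = 4.616 - 0.2·(0.616) = 4.4928
step 3: grad = 4.4928-4 = 0.4928; w = 4.4928 - 0.2·(0.4928) = 4.39424

4.39424


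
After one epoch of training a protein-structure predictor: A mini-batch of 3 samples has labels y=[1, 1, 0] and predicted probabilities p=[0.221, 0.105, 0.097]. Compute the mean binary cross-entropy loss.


L[0] = -ln(0.221) = 1.5096
L[1] = -ln(0.105) = 2.2538
L[2] = -ln(1-0.097) = -ln(0.903) = 0.102
mean = (1.5096 + 2.2538 + 0.102)/3 = 1.2885

1.2885


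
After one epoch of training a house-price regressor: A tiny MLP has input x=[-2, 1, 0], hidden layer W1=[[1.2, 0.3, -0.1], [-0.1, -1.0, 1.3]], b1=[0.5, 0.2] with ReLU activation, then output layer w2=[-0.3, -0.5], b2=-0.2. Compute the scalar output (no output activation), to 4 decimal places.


z1[0] = (1.2)·(-2) + (0.3)·(1) + (-0.1)·(0) + 0.5 = -1.6
z1[1] = (-0.1)·(-2) + (-1.0)·(1) + (1.3)·(0) + 0.2 = -0.6
h = ReLU(z1) = [0.0, 0.0]
output = (-0.3)·(0.0) + (-0.5)·(0.0) - 0.2 = -0.2

-0.2


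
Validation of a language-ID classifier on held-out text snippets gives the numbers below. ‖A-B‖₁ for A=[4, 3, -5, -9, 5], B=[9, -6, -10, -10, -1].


d = |4-9| + |3+ 6| + |-5+ 10| + |-9+ 10| + |5+ 1|
  = 5 + 9 + 5 + 1 + 6
  = 26

26


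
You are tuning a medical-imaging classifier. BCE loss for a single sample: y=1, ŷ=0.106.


BCE = -[y·ln(p) + (1-y)·ln(1-p)]
= -1·ln(0.106) - 0
= -ln(0.106) = 2.2443

2.2443


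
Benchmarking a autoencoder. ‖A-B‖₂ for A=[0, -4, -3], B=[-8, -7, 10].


d = √((0+ 8)² + (-4+ 7)² + (-3-10)²)
  = √(64 + 9 + 169)
  = √242 = 15.5563

15.5563


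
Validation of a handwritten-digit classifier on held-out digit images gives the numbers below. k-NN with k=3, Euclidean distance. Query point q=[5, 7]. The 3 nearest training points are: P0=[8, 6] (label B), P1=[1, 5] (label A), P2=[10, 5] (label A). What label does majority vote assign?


d(q,P0) = 3.1623  (label B)
d(q,P1) = 4.4721  (label A)
d(q,P2) = 5.3852  (label A)
Votes: A=2, B=1
Majority → A

A


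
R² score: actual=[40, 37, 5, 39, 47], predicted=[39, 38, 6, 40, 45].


ȳ = 33.6
SS_res = Σ(y-ŷ)² = 8
SS_tot = Σ(y-ȳ)² = 1079.2
R² = 1 - SS_res/SS_tot = 1 - 0.0074 = 0.9926

0.9926


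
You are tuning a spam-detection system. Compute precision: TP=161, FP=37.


Precision = TP/(TP+FP)
= 161/(161+37)
= 161/198 = 81.31%

81.31%


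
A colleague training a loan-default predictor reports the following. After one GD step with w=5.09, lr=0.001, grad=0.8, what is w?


w_new = w - α·∇
= 5.09 - 0.001·0.8
= 5.09 - 0.0008
= 5.0892

5.0892


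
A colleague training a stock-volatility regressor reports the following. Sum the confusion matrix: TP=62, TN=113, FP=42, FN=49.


Total = TP + TN + FP + FN
= 62 + 113 + 42 + 49
= 266
(Predicted positive: 104, predicted negative: 162)

266


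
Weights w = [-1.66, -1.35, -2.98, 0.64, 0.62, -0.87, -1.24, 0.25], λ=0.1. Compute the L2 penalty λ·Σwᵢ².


‖w‖₂² = (-1.66)² + (-1.35)² + (-2.98)² + (0.64)² + (0.62)² + (-0.87)² + (-1.24)² + (0.25)²
     = 2.7556 + 1.8225 + 8.8804 + 0.4096 + 0.3844 + 0.7569 + 1.5376 + 0.0625
     = 16.6095
λ·‖w‖₂² = 0.1·16.6095 = 1.66095

1.66095


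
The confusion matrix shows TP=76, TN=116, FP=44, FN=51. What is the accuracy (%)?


Accuracy = (TP+TN)/(TP+TN+FP+FN)
= (76+116)/(287)
= 192/287 = 66.9%

66.9%


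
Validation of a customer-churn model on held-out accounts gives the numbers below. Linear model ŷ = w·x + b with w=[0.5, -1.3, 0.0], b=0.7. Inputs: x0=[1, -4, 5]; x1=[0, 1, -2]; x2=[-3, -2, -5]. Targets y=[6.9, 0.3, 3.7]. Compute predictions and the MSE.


ŷ0 = (0.5)·(1) + (-1.3)·(-4) + (0.0)·(5) + 0.7 = 6.4
ŷ1 = (0.5)·(0) + (-1.3)·(1) + (0.0)·(-2) + 0.7 = -0.6
ŷ2 = (0.5)·(-3) + (-1.3)·(-2) + (0.0)·(-5) + 0.7 = 1.8
errors² = [0.25, 0.81, 3.61]
MSE = 4.6700/3 = 1.5567

1.5567


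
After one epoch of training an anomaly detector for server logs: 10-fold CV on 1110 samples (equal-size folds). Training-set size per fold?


Fold size = 1110/10 = 111
Training per fold = 1110 - 111 = 999

999


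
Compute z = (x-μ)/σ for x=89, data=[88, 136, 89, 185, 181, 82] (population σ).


μ = 126.8333, σ = 43.4949
z = (89 - 126.8333)/43.4949 = -0.8698

-0.8698


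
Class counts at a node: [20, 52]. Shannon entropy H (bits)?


Probabilities: [20/72, 52/72] ≈ [0.2778, 0.7222]
H = -((20/72)·log₂(20/72) + (52/72)·log₂(52/72))
  = 0.8524 bits

0.8524 bits


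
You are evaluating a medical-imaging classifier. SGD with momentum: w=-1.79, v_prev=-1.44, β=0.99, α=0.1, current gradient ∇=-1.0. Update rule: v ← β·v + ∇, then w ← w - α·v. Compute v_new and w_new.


v_new = 0.99·-1.44 - 1.0 = -1.4256 - 1.0 = -2.4256
w_new = -1.79 - 0.1·-2.4256 = -1.79 + 0.24256 = -1.54744

v_new=-2.4256, w_new=-1.54744


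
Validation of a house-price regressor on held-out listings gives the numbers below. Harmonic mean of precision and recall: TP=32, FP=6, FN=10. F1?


Precision = 32/38 = 0.8421
Recall = 32/42 = 0.7619
F1 = 2·P·R/(P+R) = 2·TP/(2·TP+FP+FN) = 64/(64+6+10) = 64/80 = 0.8

0.8


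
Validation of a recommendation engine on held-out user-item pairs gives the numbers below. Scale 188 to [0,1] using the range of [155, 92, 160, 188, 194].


min=92, max=194
(188-92)/(194-92) = 96/102 = 0.9412

0.9412


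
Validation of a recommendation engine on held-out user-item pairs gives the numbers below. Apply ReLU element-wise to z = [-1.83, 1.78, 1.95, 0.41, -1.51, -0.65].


ReLU(-1.83) = max(0, -1.83) = 0.0
ReLU(1.78) = max(0, 1.78) = 1.78
ReLU(1.95) = max(0, 1.95) = 1.95
ReLU(0.41) = max(0, 0.41) = 0.41
ReLU(-1.51) = max(0, -1.51) = 0.0
ReLU(-0.65) = max(0, -0.65) = 0.0
result = [0.0, 1.78, 1.95, 0.41, 0.0, 0.0]

[0.0, 1.78, 1.95, 0.41, 0.0, 0.0]


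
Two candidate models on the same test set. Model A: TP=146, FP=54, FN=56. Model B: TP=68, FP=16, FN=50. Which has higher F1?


Model A: P=146/200=0.73, R=146/202=0.7228, F1=2PR/(P+R)=2TP/(2TP+FP+FN)=292/402=0.7264
Model B: P=68/84=0.8095, R=68/118=0.5763, F1=2PR/(P+R)=2TP/(2TP+FP+FN)=136/202=0.6733
0.7264 > 0.6733 → Model A

Model A


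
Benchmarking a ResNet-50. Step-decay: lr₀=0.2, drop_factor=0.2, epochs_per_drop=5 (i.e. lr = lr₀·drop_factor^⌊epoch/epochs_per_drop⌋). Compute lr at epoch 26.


n_drops = ⌊26/5⌋ = 5
lr = 0.2·0.2^5 = 0.2·0.00032 = 0.000064

0.000064


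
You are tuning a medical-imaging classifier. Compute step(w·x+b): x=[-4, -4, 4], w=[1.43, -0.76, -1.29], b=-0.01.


z = (-4)·(1.43) + (-4)·(-0.76) + (4)·(-1.29) - 0.01
  = -7.85
step(z) = 0 (z<0)

0


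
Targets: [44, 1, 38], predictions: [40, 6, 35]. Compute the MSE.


Squared errors: (44-40)²=16, (1-6)²=25, (38-35)²=9
Sum = 50
MSE = 50/3 = 50/3

50/3


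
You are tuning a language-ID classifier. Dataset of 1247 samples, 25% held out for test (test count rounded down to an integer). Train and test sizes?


Test = ⌊1247·25/100⌋ = 311
Train = 1247 - 311 = 936

Train: 936, Test: 311


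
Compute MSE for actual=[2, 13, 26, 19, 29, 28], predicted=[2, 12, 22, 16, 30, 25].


Squared errors: (2-2)²=0, (13-12)²=1, (26-22)²=16, (19-16)²=9, (29-30)²=1, (28-25)²=9
Sum = 36
MSE = 36/6 = 6

6


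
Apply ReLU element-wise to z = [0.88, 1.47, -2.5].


ReLU(0.88) = max(0, 0.88) = 0.88
ReLU(1.47) = max(0, 1.47) = 1.47
ReLU(-2.5) = max(0, -2.5) = 0.0
result = [0.88, 1.47, 0.0]

[0.88, 1.47, 0.0]


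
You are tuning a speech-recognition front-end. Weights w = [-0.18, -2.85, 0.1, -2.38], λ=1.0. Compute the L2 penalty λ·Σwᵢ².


‖w‖₂² = (-0.18)² + (-2.85)² + (0.1)² + (-2.38)²
     = 0.0324 + 8.1225 + 0.01 + 5.6644
     = 13.8293
λ·‖w‖₂² = 1.0·13.8293 = 13.8293

13.8293


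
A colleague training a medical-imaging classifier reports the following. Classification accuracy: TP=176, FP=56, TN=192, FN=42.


Accuracy = (TP+TN)/(TP+TN+FP+FN)
= (176+192)/(466)
= 368/466 = 78.97%

78.97%


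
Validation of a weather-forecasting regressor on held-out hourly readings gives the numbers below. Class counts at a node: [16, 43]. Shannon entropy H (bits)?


Probabilities: [16/59, 43/59] ≈ [0.2712, 0.7288]
H = -((16/59)·log₂(16/59) + (43/59)·log₂(43/59))
  = 0.8432 bits

0.8432 bits


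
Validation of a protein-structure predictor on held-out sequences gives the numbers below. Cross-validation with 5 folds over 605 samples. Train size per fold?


Fold size = 605/5 = 121
Training per fold = 605 - 121 = 484

484


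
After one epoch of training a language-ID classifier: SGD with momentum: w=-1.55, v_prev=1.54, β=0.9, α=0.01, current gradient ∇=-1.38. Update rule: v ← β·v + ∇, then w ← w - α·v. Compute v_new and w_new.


v_new = 0.9·1.54 - 1.38 = 1.386 - 1.38 = 0.006
w_new = -1.55 - 0.01·0.006 = -1.55 - 0.00006 = -1.55006

v_new=0.006, w_new=-1.55006


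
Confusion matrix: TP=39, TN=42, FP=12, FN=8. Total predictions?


Total = TP + TN + FP + FN
= 39 + 42 + 12 + 8
= 101
(Predicted positive: 51, predicted negative: 50)

101


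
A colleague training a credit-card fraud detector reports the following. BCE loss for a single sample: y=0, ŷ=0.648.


BCE = -[y·ln(p) + (1-y)·ln(1-p)]
= -0 - 1·ln(1-0.648)
= -ln(0.352) = 1.0441

1.0441


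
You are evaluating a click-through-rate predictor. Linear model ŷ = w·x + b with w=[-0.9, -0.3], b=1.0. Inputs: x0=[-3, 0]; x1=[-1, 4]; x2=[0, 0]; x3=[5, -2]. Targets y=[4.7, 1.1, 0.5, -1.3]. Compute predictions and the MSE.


ŷ0 = (-0.9)·(-3) + (-0.3)·(0) + 1.0 = 3.7
ŷ1 = (-0.9)·(-1) + (-0.3)·(4) + 1.0 = 0.7
ŷ2 = (-0.9)·(0) + (-0.3)·(0) + 1.0 = 1.0
ŷ3 = (-0.9)·(5) + (-0.3)·(-2) + 1.0 = -2.9
errors² = [1.0, 0.16, 0.25, 2.56]
MSE = 3.9700/4 = 0.9925

0.9925


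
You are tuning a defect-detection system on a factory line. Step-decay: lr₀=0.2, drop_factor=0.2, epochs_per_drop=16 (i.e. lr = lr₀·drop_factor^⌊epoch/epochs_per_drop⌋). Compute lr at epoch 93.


n_drops = ⌊93/16⌋ = 5
lr = 0.2·0.2^5 = 0.2·0.00032 = 0.000064

0.000064


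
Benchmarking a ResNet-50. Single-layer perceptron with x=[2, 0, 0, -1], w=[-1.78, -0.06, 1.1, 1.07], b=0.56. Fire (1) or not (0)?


z = (2)·(-1.78) + (0)·(-0.06) + (0)·(1.1) + (-1)·(1.07) + 0.56
  = -4.07
step(z) = 0 (z<0)

0


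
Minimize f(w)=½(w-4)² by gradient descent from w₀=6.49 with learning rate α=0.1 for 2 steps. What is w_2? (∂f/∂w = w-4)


step 1: grad = 6.49-4 = 2.49; w = 6.49 - 0.1·(2.49) = 6.241
step 2: grad = 6.241-4 = 2.241; w = 6.241 - 0.1·(2.241) = 6.0169

6.0169


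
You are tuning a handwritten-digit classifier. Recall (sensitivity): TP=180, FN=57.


Recall = TP/(TP+FN)
= 180/(180+57)
= 180/237 = 75.95%

75.95%


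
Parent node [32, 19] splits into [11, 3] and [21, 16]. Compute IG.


Parent = [32, 19], H_parent = 0.9526
H_left = 0.7496 (n=14), H_right = 0.9868 (n=37)
H_children = (14/51)·0.7496 + (37/51)·0.9868 = 0.9217
IG = 0.9526 - 0.9217 = 0.0309

0.0309


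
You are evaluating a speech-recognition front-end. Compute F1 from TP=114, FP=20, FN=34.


Precision = 114/134 = 0.8507
Recall = 114/148 = 0.7703
F1 = 2·P·R/(P+R) = 2·TP/(2·TP+FP+FN) = 228/(228+20+34) = 228/282 = 0.8085

0.8085


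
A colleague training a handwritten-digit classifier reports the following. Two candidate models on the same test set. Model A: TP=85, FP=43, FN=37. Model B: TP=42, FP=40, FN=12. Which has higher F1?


Model A: P=85/128=0.6641, R=85/122=0.6967, F1=2PR/(P+R)=2TP/(2TP+FP+FN)=170/250=0.68
Model B: P=42/82=0.5122, R=42/54=0.7778, F1=2PR/(P+R)=2TP/(2TP+FP+FN)=84/136=0.6176
0.68 > 0.6176 → Model A

Model A


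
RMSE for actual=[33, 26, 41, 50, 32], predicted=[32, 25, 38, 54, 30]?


MSE = 31/5 = 6.2
RMSE = √(31/5) = 2.49

2.49


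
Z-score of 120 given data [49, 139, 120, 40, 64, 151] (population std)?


μ = 93.8333, σ = 44.3299
z = (120 - 93.8333)/44.3299 = 0.5903

0.5903


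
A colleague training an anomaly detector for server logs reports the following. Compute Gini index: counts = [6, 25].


Probabilities: [6/31, 25/31] ≈ [0.1935, 0.8065]
Σpᵢ² = (36 + 625)/31² = 661/961
Gini = 1 - Σpᵢ² = 1 - 661/961 = 0.3122

0.3122


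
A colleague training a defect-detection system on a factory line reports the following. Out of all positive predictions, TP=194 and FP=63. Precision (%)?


Precision = TP/(TP+FP)
= 194/(194+63)
= 194/257 = 75.49%

75.49%


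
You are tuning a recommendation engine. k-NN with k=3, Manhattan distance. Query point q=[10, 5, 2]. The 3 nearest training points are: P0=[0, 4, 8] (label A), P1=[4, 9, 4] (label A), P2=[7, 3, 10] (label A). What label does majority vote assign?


d(q,P0) = 17  (label A)
d(q,P1) = 12  (label A)
d(q,P2) = 13  (label A)
Votes: A=3, B=0
Majority → A

A


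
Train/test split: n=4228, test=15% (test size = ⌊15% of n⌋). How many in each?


Test = ⌊4228·15/100⌋ = 634
Train = 4228 - 634 = 3594

Train: 3594, Test: 634


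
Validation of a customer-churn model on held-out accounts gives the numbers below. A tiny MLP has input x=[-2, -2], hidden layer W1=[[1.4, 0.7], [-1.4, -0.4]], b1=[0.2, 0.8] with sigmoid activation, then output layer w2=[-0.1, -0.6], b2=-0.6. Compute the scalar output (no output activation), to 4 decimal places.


z1[0] = (1.4)·(-2) + (0.7)·(-2) + 0.2 = -4.0
z1[1] = (-1.4)·(-2) + (-0.4)·(-2) + 0.8 = 4.4
h = sigmoid(z1) = [0.018, 0.9879]
output = (-0.1)·(0.018) + (-0.6)·(0.9879) - 0.6 = -1.1945

-1.1945


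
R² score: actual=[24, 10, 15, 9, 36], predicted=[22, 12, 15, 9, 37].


ȳ = 18.8
SS_res = Σ(y-ŷ)² = 9
SS_tot = Σ(y-ȳ)² = 510.8
R² = 1 - SS_res/SS_tot = 1 - 0.0176 = 0.9824

0.9824


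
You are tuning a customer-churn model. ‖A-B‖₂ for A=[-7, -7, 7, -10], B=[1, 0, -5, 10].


d = √((-7-1)² + (-7-0)² + (7+ 5)² + (-10-10)²)
  = √(64 + 49 + 144 + 400)
  = √657 = 25.632

25.632


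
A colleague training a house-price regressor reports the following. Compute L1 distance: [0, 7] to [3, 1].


d = |0-3| + |7-1|
  = 3 + 6
  = 9

9


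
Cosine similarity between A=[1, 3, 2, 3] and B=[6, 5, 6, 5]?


A·B = 1·6 + 3·5 + 2·6 + 3·5 = 48
‖A‖ = √23 = 4.7958, ‖B‖ = √122 = 11.0454
cos = 48/(√23·√122) = 48/√2806 = 0.9061

0.9061


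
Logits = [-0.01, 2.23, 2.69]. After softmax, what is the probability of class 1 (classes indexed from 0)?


Exponentials: e^-0.01=0.99, e^2.23=9.2999, e^2.69=14.7317
Sum = 25.0216
Softmax = [0.0396, 0.3717, 0.5888]
p[1] = 9.2999/25.0216 = 0.3717

0.3717


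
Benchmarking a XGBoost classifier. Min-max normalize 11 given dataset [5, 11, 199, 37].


min=5, max=199
(11-5)/(199-5) = 6/194 = 0.0309

0.0309


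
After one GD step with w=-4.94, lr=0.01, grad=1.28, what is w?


w_new = w - α·∇
= -4.94 - 0.01·1.28
= -4.94 - 0.0128
= -4.9528

-4.9528


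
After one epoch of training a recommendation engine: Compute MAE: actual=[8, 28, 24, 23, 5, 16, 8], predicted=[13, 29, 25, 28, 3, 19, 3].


Absolute errors: |8-13|=5, |28-29|=1, |24-25|=1, |23-28|=5, |5-3|=2, |16-19|=3, |8-3|=5
Sum = 22
MAE = 22/7 = 22/7

22/7


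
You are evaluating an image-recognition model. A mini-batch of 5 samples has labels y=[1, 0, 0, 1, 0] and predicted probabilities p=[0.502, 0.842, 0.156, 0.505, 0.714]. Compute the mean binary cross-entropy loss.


L[0] = -ln(0.502) = 0.6892
L[1] = -ln(1-0.842) = -ln(0.158) = 1.8452
L[2] = -ln(1-0.156) = -ln(0.844) = 0.1696
L[3] = -ln(0.505) = 0.6832
L[4] = -ln(1-0.714) = -ln(0.286) = 1.2518
mean = (0.6892 + 1.8452 + 0.1696 + 0.6832 + 1.2518)/5 = 0.9278

0.9278


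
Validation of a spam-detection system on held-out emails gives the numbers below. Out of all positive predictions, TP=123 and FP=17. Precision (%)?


Precision = TP/(TP+FP)
= 123/(123+17)
= 123/140 = 87.86%

87.86%


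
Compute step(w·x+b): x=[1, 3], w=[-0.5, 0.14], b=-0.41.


z = (1)·(-0.5) + (3)·(0.14) - 0.41
  = -0.49
step(z) = 0 (z<0)

0


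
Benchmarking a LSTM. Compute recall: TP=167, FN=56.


Recall = TP/(TP+FN)
= 167/(167+56)
= 167/223 = 74.89%

74.89%


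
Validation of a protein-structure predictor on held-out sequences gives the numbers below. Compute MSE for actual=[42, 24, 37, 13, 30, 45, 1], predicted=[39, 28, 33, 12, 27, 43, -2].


Squared errors: (42-39)²=9, (24-28)²=16, (37-33)²=16, (13-12)²=1, (30-27)²=9, (45-43)²=4, (1+ 2)²=9
Sum = 64
MSE = 64/7 = 64/7

64/7


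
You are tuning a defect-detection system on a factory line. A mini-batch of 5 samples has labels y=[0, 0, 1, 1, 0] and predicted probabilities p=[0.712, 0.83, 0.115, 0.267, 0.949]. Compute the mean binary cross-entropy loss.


L[0] = -ln(1-0.712) = -ln(0.288) = 1.2448
L[1] = -ln(1-0.83) = -ln(0.17) = 1.772
L[2] = -ln(0.115) = 2.1628
L[3] = -ln(0.267) = 1.3205
L[4] = -ln(1-0.949) = -ln(0.051) = 2.9759
mean = (1.2448 + 1.772 + 2.1628 + 1.3205 + 2.9759)/5 = 1.8952

1.8952


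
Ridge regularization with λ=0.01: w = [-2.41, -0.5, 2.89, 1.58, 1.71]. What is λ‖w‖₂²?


‖w‖₂² = (-2.41)² + (-0.5)² + (2.89)² + (1.58)² + (1.71)²
     = 5.8081 + 0.25 + 8.3521 + 2.4964 + 2.9241
     = 19.8307
λ·‖w‖₂² = 0.01·19.8307 = 0.198307

0.198307


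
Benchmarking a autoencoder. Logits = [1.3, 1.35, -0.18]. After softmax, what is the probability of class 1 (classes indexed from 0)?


Exponentials: e^1.3=3.6693, e^1.35=3.8574, e^-0.18=0.8353
Sum = 8.362
Softmax = [0.4388, 0.4613, 0.0999]
p[1] = 3.8574/8.362 = 0.4613

0.4613


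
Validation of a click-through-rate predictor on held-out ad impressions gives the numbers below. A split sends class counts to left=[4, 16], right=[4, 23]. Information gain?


Parent = [8, 39], H_parent = 0.6582
H_left = 0.7219 (n=20), H_right = 0.6052 (n=27)
H_children = (20/47)·0.7219 + (27/47)·0.6052 = 0.6549
IG = 0.6582 - 0.6549 = 0.0033

0.0033


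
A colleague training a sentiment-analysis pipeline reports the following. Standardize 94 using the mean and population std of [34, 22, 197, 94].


μ = 86.75, σ = 69.2509
z = (94 - 86.75)/69.2509 = 0.1047

0.1047


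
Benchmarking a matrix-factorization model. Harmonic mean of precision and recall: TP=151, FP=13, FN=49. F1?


Precision = 151/164 = 0.9207
Recall = 151/200 = 0.755
F1 = 2·P·R/(P+R) = 2·TP/(2·TP+FP+FN) = 302/(302+13+49) = 302/364 = 0.8297

0.8297


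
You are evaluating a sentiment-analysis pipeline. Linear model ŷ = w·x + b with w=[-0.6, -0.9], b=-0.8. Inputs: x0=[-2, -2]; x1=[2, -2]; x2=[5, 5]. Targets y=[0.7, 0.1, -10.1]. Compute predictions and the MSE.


ŷ0 = (-0.6)·(-2) + (-0.9)·(-2) - 0.8 = 2.2
ŷ1 = (-0.6)·(2) + (-0.9)·(-2) - 0.8 = -0.2
ŷ2 = (-0.6)·(5) + (-0.9)·(5) - 0.8 = -8.3
errors² = [2.25, 0.09, 3.24]
MSE = 5.5800/3 = 1.86

1.86


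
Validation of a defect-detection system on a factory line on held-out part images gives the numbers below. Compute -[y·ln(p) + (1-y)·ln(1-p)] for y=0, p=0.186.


BCE = -[y·ln(p) + (1-y)·ln(1-p)]
= -0 - 1·ln(1-0.186)
= -ln(0.814) = 0.2058

0.2058


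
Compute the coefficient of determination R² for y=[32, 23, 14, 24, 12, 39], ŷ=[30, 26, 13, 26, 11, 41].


ȳ = 24
SS_res = Σ(y-ŷ)² = 23
SS_tot = Σ(y-ȳ)² = 534
R² = 1 - SS_res/SS_tot = 1 - 0.0431 = 0.9569

0.9569


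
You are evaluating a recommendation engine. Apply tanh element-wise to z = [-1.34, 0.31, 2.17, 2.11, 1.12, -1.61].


tanh(-1.34) = -0.8717
tanh(0.31) = 0.3004
tanh(2.17) = 0.9743
tanh(2.11) = 0.971
tanh(1.12) = 0.8076
tanh(-1.61) = -0.9232
result = [-0.8717, 0.3004, 0.9743, 0.971, 0.8076, -0.9232]

[-0.8717, 0.3004, 0.9743, 0.971, 0.8076, -0.9232]


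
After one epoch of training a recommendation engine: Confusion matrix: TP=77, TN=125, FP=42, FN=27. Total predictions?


Total = TP + TN + FP + FN
= 77 + 125 + 42 + 27
= 271
(Predicted positive: 119, predicted negative: 152)

271


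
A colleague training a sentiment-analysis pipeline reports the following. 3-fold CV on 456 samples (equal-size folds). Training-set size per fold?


Fold size = 456/3 = 152
Training per fold = 456 - 152 = 304

304


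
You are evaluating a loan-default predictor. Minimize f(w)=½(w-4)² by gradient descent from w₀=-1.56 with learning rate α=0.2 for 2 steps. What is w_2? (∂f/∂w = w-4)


step 1: grad = -1.56-4 = -5.56; w = -1.56 - 0.2·(-5.56) = -0.448
step 2: grad = -0.448-4 = -4.448; w = -0.448 - 0.2·(-4.448) = 0.4416

0.4416


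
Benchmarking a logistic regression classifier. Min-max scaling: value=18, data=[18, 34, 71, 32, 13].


min=13, max=71
(18-13)/(71-13) = 5/58 = 0.0862

0.0862


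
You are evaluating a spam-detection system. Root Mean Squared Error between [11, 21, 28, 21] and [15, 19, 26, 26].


MSE = 49/4 = 12.25
RMSE = √(49/4) = 3.5

3.5


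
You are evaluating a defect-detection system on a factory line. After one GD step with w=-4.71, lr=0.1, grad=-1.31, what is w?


w_new = w - α·∇
= -4.71 - 0.1·-1.31
= -4.71 + 0.131
= -4.579

-4.579


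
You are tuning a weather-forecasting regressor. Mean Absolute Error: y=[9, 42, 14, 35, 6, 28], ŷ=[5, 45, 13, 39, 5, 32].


Absolute errors: |9-5|=4, |42-45|=3, |14-13|=1, |35-39|=4, |6-5|=1, |28-32|=4
Sum = 17
MAE = 17/6 = 17/6

17/6


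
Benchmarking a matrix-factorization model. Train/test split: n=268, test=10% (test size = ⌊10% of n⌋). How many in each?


Test = ⌊268·10/100⌋ = 26
Train = 268 - 26 = 242

Train: 242, Test: 26


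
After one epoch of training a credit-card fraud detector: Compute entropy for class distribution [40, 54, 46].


Probabilities: [40/140, 54/140, 46/140] ≈ [0.2857, 0.3857, 0.3286]
H = -((40/140)·log₂(40/140) + (54/140)·log₂(54/140) + (46/140)·log₂(46/140))
  = 1.5741 bits

1.5741 bits


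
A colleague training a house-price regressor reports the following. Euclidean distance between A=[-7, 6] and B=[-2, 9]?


d = √((-7+ 2)² + (6-9)²)
  = √(25 + 9)
  = √34 = 5.831

5.831


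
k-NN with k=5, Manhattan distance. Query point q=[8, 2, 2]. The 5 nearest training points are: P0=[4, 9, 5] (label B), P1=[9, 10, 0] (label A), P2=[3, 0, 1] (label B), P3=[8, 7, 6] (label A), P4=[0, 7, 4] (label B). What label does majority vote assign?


d(q,P0) = 14  (label B)
d(q,P1) = 11  (label A)
d(q,P2) = 8  (label B)
d(q,P3) = 9  (label A)
d(q,P4) = 15  (label B)
Votes: A=2, B=3
Majority → B

B


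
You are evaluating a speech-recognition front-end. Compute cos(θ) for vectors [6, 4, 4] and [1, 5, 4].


A·B = 6·1 + 4·5 + 4·4 = 42
‖A‖ = √68 = 8.2462, ‖B‖ = √42 = 6.4807
cos = 42/(√68·√42) = 42/√2856 = 0.7859

0.7859


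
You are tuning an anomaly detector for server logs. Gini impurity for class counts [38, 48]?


Probabilities: [38/86, 48/86] ≈ [0.4419, 0.5581]
Σpᵢ² = (1444 + 2304)/86² = 3748/7396
Gini = 1 - Σpᵢ² = 1 - 3748/7396 = 0.4932

0.4932


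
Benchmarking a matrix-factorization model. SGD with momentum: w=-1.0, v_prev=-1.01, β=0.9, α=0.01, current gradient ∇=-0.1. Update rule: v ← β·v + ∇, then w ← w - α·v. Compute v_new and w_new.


v_new = 0.9·-1.01 - 0.1 = -0.909 - 0.1 = -1.009
w_new = -1.0 - 0.01·-1.009 = -1.0 + 0.01009 = -0.98991

v_new=-1.009, w_new=-0.98991


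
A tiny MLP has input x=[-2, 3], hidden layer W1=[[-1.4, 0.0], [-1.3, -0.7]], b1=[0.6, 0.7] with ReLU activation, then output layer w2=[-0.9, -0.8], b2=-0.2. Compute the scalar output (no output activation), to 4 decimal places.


z1[0] = (-1.4)·(-2) + (0.0)·(3) + 0.6 = 3.4
z1[1] = (-1.3)·(-2) + (-0.7)·(3) + 0.7 = 1.2
h = ReLU(z1) = [3.4, 1.2]
output = (-0.9)·(3.4) + (-0.8)·(1.2) - 0.2 = -4.22

-4.22


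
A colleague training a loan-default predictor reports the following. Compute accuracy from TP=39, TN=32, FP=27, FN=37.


Accuracy = (TP+TN)/(TP+TN+FP+FN)
= (39+32)/(135)
= 71/135 = 52.59%

52.59%


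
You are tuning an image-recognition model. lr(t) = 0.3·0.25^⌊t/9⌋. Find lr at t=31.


n_drops = ⌊31/9⌋ = 3
lr = 0.3·0.25^3 = 0.3·0.015625 = 0.0046875

0.0046875


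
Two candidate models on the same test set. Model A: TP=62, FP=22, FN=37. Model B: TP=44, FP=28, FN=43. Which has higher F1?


Model A: P=62/84=0.7381, R=62/99=0.6263, F1=2PR/(P+R)=2TP/(2TP+FP+FN)=124/183=0.6776
Model B: P=44/72=0.6111, R=44/87=0.5057, F1=2PR/(P+R)=2TP/(2TP+FP+FN)=88/159=0.5535
0.6776 > 0.5535 → Model A

Model A


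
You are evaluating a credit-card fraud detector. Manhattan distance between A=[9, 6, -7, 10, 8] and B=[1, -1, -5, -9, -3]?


d = |9-1| + |6+ 1| + |-7+ 5| + |10+ 9| + |8+ 3|
  = 8 + 7 + 2 + 19 + 11
  = 47

47


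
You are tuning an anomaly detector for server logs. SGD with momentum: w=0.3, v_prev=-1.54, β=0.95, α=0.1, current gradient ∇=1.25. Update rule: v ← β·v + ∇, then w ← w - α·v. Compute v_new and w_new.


v_new = 0.95·-1.54 + 1.25 = -1.463 + 1.25 = -0.213
w_new = 0.3 - 0.1·-0.213 = 0.3 + 0.0213 = 0.3213

v_new=-0.213, w_new=0.3213


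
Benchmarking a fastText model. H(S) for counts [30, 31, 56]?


Probabilities: [30/117, 31/117, 56/117] ≈ [0.2564, 0.265, 0.4786]
H = -((30/117)·log₂(30/117) + (31/117)·log₂(31/117) + (56/117)·log₂(56/117))
  = 1.5199 bits

1.5199 bits


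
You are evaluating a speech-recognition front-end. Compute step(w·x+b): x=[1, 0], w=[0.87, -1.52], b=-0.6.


z = (1)·(0.87) + (0)·(-1.52) - 0.6
  = 0.27
step(z) = 1 (z≥0)

1


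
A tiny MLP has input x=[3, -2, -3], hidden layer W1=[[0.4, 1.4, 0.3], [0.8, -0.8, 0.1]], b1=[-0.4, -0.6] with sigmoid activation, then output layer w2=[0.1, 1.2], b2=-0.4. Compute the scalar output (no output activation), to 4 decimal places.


z1[0] = (0.4)·(3) + (1.4)·(-2) + (0.3)·(-3) - 0.4 = -2.9
z1[1] = (0.8)·(3) + (-0.8)·(-2) + (0.1)·(-3) - 0.6 = 3.1
h = sigmoid(z1) = [0.0522, 0.9569]
output = (0.1)·(0.0522) + (1.2)·(0.9569) - 0.4 = 0.7535

0.7535


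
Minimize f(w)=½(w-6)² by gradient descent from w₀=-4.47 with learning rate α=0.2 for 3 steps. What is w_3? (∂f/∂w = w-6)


step 1: grad = -4.47-6 = -10.47; w = -4.47 - 0.2·(-10.47) = -2.376
step 2: grad = -2.376-6 = -8.376; w = -2.376 - 0.2·(-8.376) = -0.7008
step 3: grad = -0.7008-6 = -6.7008; w = -0.7008 - 0.2·(-6.7008) = 0.63936

0.63936


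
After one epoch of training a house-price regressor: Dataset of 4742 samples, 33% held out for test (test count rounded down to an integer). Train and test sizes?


Test = ⌊4742·33/100⌋ = 1564
Train = 4742 - 1564 = 3178

Train: 3178, Test: 1564


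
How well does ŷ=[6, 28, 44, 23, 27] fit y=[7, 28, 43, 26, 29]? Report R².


ȳ = 26.6
SS_res = Σ(y-ŷ)² = 15
SS_tot = Σ(y-ȳ)² = 661.2
R² = 1 - SS_res/SS_tot = 1 - 0.0227 = 0.9773

0.9773


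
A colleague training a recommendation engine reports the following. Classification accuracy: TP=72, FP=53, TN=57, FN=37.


Accuracy = (TP+TN)/(TP+TN+FP+FN)
= (72+57)/(219)
= 129/219 = 58.9%

58.9%


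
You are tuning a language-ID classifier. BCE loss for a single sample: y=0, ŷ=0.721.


BCE = -[y·ln(p) + (1-y)·ln(1-p)]
= -0 - 1·ln(1-0.721)
= -ln(0.279) = 1.2765

1.2765


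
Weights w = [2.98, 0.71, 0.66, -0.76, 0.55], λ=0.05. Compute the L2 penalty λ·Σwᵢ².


‖w‖₂² = (2.98)² + (0.71)² + (0.66)² + (-0.76)² + (0.55)²
     = 8.8804 + 0.5041 + 0.4356 + 0.5776 + 0.3025
     = 10.7002
λ·‖w‖₂² = 0.05·10.7002 = 0.53501

0.53501


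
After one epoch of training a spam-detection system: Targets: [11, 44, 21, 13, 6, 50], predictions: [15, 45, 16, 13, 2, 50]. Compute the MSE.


Squared errors: (11-15)²=16, (44-45)²=1, (21-16)²=25, (13-13)²=0, (6-2)²=16, (50-50)²=0
Sum = 58
MSE = 58/6 = 29/3

29/3


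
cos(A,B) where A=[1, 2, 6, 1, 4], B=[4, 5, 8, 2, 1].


A·B = 1·4 + 2·5 + 6·8 + 1·2 + 4·1 = 68
‖A‖ = √58 = 7.6158, ‖B‖ = √110 = 10.4881
cos = 68/(√58·√110) = 68/√6380 = 0.8513

0.8513


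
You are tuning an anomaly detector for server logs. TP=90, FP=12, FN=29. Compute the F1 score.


Precision = 90/102 = 0.8824
Recall = 90/119 = 0.7563
F1 = 2·P·R/(P+R) = 2·TP/(2·TP+FP+FN) = 180/(180+12+29) = 180/221 = 0.8145

0.8145
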